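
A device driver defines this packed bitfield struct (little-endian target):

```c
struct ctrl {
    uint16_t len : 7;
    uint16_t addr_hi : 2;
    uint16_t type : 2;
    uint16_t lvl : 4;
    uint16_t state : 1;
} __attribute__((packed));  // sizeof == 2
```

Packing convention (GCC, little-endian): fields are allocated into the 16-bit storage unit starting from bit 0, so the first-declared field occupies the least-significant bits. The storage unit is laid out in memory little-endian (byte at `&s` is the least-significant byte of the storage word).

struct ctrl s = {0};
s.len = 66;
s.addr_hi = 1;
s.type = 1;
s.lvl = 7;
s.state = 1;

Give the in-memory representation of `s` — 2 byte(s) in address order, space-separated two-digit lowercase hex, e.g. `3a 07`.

len:7 = 66 → 0x42 << 0 → word 0x0042
addr_hi:2 = 1 → 0x1 << 7 → word 0x00c2
type:2 = 1 → 0x1 << 9 → word 0x02c2
lvl:4 = 7 → 0x7 << 11 → word 0x3ac2
state:1 = 1 → 0x1 << 15 → word 0xbac2
word = 0xbac2 → little-endian bytes:
  [0]=0xc2  [1]=0xba

c2 ba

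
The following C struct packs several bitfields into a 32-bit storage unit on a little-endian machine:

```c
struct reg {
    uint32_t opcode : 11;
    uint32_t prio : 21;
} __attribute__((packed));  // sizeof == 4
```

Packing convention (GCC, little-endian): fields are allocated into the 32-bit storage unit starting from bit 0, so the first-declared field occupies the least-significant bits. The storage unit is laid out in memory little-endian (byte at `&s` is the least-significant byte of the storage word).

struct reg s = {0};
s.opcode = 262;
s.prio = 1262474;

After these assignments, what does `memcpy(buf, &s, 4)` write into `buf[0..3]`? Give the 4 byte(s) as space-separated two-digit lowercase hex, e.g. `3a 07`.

opcode (11b) val=262 bits=0x106 at bit 0: 0x00000106
prio (21b) val=1262474 bits=0x13438a at bit 11: 0x9a1c5106
word = 0x9a1c5106 → little-endian bytes:
  [0]=0x06  [1]=0x51  [2]=0x1c  [3]=0x9a

06 51 1c 9a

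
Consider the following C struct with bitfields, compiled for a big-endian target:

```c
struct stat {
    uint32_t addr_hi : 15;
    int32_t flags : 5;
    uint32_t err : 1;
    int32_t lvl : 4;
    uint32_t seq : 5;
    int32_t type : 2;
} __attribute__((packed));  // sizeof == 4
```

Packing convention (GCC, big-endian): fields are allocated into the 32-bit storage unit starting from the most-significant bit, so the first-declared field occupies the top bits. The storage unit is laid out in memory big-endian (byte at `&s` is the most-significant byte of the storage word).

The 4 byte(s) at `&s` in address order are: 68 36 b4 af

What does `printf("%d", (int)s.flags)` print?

11

[0]=0x68 [1]=0x36 [2]=0xb4 [3]=0xaf (big-endian) → word 0x6836b4af
addr_hi [17+:15] = (word>>17) & 0x7fff = 13339
flags [12+:5] = (word>>12) & 0x1f = 11  ←
err [11+:1] = (word>>11) & 0x1 = 0
lvl [7+:4] = (word>>7) & 0xf = 9
seq [2+:5] = (word>>2) & 0x1f = 11
type [0+:2] = (word>>0) & 0x3 = 3
flags signed 5b, MSB=0: value = 11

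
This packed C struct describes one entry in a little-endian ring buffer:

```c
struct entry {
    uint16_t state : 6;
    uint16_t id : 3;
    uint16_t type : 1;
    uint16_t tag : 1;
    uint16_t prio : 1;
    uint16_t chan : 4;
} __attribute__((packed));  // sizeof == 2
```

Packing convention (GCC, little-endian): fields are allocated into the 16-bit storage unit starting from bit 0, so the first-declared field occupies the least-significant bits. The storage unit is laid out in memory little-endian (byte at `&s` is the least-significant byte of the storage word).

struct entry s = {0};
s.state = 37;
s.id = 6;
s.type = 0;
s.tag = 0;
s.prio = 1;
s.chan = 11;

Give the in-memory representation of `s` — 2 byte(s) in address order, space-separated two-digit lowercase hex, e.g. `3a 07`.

state:6 = 37 → 0x25 << 0 → word 0x0025
id:3 = 6 → 0x6 << 6 → word 0x01a5
type:1 = 0 → 0x0 << 9 → word 0x01a5
tag:1 = 0 → 0x0 << 10 → word 0x01a5
prio:1 = 1 → 0x1 << 11 → word 0x09a5
chan:4 = 11 → 0xb << 12 → word 0xb9a5
word = 0xb9a5 → little-endian bytes:
  [0]=0xa5  [1]=0xb9

a5 b9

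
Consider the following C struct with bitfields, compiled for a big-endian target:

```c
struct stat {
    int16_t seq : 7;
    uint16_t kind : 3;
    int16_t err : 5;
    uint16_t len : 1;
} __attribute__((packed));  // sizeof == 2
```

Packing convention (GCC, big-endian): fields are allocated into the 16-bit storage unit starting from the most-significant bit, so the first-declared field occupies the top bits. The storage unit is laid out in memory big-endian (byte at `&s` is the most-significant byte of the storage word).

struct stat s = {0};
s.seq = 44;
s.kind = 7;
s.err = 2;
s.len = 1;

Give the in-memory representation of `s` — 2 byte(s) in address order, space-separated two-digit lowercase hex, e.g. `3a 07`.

seq:7 = 44 → 0x2c << 9 → word 0x5800
kind:3 = 7 → 0x7 << 6 → word 0x59c0
err:5 = 2 → 0x2 << 1 → word 0x59c4
len:1 = 1 → 0x1 << 0 → word 0x59c5
word = 0x59c5 → big-endian bytes:
  [0]=0x59  [1]=0xc5

59 c5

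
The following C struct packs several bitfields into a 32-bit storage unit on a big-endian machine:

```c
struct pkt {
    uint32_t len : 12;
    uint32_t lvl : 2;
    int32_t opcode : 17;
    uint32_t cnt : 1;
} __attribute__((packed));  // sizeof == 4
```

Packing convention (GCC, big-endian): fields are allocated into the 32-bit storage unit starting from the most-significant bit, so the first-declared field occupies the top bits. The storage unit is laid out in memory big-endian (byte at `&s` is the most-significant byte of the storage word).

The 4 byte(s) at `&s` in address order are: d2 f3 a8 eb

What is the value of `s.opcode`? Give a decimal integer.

[0]=0xd2 [1]=0xf3 [2]=0xa8 [3]=0xeb (big-endian) → word 0xd2f3a8eb
len:12 @ bit 20 → (0xd2f3a8eb>>20)&0xfff = 0xd2f
lvl:2 @ bit 18 → (0xd2f3a8eb>>18)&0x3 = 0x0
opcode:17 @ bit 1 → (0xd2f3a8eb>>1)&0x1ffff = 0x1d475  ←
cnt:1 @ bit 0 → (0xd2f3a8eb>>0)&0x1 = 0x1
opcode signed 17b, MSB=1: 119925 - 131072 = -11147

-11147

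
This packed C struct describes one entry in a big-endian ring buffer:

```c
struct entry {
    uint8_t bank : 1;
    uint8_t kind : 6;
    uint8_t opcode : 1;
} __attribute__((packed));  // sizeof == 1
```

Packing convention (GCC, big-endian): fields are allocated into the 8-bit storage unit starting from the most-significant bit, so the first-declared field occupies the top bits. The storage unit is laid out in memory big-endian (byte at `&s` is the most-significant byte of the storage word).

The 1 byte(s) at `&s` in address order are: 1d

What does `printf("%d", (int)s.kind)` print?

14

[0]=0x1d (big-endian) → word 0x1d
bank [7+:1] = (word>>7) & 0x1 = 0
kind [1+:6] = (word>>1) & 0x3f = 14  ←
opcode [0+:1] = (word>>0) & 0x1 = 1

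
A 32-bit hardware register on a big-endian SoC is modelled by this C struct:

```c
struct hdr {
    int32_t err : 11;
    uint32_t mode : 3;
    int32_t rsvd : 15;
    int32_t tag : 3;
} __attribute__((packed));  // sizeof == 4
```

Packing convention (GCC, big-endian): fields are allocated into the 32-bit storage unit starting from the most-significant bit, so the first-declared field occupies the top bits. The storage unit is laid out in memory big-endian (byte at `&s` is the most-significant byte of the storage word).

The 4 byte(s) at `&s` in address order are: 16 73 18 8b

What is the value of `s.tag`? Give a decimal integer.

[0]=0x16 [1]=0x73 [2]=0x18 [3]=0x8b (big-endian) → word 0x1673188b
err:11 @ bit 21 → (0x1673188b>>21)&0x7ff = 0xb3
mode:3 @ bit 18 → (0x1673188b>>18)&0x7 = 0x4
rsvd:15 @ bit 3 → (0x1673188b>>3)&0x7fff = 0x6311
tag:3 @ bit 0 → (0x1673188b>>0)&0x7 = 0x3  ←
tag signed 3b, MSB=0: value = 3

3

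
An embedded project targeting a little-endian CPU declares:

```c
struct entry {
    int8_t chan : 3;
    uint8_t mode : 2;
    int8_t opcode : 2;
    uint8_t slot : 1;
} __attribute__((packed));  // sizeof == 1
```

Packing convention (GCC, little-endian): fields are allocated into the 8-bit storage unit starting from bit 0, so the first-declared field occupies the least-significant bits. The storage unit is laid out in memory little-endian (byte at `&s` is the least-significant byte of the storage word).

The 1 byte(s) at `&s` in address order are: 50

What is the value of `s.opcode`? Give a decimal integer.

-2

[0]=0x50 (little-endian) → word 0x50
chan:3 @ bit 0 → (0x50>>0)&0x7 = 0x0
mode:2 @ bit 3 → (0x50>>3)&0x3 = 0x2
opcode:2 @ bit 5 → (0x50>>5)&0x3 = 0x2  ←
slot:1 @ bit 7 → (0x50>>7)&0x1 = 0x0
opcode signed 2b, MSB=1: 2 - 4 = -2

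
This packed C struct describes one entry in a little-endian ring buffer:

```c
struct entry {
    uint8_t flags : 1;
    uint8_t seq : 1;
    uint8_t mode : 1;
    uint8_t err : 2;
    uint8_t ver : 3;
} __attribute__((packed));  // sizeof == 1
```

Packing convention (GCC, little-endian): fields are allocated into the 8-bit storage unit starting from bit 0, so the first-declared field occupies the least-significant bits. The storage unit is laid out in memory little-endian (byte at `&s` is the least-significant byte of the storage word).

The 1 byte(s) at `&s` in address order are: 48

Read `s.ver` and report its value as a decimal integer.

[0]=0x48 (little-endian) → word 0x48
flags [0+:1] = (word>>0) & 0x1 = 0
seq [1+:1] = (word>>1) & 0x1 = 0
mode [2+:1] = (word>>2) & 0x1 = 0
err [3+:2] = (word>>3) & 0x3 = 1
ver [5+:3] = (word>>5) & 0x7 = 2  ←

2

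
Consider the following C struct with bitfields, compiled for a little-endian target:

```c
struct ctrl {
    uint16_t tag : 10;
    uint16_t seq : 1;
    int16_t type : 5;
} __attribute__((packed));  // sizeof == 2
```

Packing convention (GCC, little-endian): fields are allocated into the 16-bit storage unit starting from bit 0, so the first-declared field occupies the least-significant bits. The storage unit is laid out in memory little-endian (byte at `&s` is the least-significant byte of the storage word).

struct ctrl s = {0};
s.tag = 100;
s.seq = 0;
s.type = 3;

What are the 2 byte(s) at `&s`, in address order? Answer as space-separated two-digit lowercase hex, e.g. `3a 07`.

tag:10 = 100 → 0x64 << 0 → word 0x0064
seq:1 = 0 → 0x0 << 10 → word 0x0064
type:5 = 3 → 0x3 << 11 → word 0x1864
word = 0x1864 → little-endian bytes:
  [0]=0x64  [1]=0x18

64 18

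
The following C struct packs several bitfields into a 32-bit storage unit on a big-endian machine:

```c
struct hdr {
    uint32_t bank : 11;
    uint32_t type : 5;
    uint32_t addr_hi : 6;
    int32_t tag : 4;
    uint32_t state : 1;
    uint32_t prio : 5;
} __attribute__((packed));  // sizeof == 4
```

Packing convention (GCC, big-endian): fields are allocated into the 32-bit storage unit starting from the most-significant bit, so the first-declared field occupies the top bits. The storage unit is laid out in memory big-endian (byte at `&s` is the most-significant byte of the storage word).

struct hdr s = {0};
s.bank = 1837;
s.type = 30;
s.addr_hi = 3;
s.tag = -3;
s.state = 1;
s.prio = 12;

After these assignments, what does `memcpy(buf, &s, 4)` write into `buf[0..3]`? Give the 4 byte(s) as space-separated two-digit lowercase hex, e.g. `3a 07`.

bank (11b) val=1837 bits=0x72d at bit 21: 0xe5a00000
type (5b) val=30 bits=0x1e at bit 16: 0xe5be0000
addr_hi (6b) val=3 bits=0x3 at bit 10: 0xe5be0c00
tag (4b) val=-3 bits=0xd at bit 6: 0xe5be0f40
state (1b) val=1 bits=0x1 at bit 5: 0xe5be0f60
prio (5b) val=12 bits=0xc at bit 0: 0xe5be0f6c
word = 0xe5be0f6c → big-endian bytes:
  [0]=0xe5  [1]=0xbe  [2]=0x0f  [3]=0x6c

e5 be 0f 6c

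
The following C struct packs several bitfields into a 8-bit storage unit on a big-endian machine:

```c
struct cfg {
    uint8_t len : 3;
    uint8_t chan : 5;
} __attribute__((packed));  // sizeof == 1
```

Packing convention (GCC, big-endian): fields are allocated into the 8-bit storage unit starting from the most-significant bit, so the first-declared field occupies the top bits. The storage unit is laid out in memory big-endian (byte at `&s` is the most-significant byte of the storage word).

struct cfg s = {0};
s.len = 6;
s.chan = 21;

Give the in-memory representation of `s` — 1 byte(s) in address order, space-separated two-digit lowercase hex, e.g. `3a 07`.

len (3b) val=6 bits=0x6 at bit 5: 0xc0
chan (5b) val=21 bits=0x15 at bit 0: 0xd5
word = 0xd5 → big-endian bytes:
  [0]=0xd5

d5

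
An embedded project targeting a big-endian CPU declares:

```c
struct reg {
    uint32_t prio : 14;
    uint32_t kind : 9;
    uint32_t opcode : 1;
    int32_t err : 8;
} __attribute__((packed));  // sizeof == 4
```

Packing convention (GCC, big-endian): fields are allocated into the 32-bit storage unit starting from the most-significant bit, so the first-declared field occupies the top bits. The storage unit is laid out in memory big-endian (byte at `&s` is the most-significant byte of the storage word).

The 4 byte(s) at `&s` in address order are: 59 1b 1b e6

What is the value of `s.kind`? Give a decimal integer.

397

[0]=0x59 [1]=0x1b [2]=0x1b [3]=0xe6 (big-endian) → word 0x591b1be6
prio [18+:14] = (word>>18) & 0x3fff = 5702
kind [9+:9] = (word>>9) & 0x1ff = 397  ←
opcode [8+:1] = (word>>8) & 0x1 = 1
err [0+:8] = (word>>0) & 0xff = 230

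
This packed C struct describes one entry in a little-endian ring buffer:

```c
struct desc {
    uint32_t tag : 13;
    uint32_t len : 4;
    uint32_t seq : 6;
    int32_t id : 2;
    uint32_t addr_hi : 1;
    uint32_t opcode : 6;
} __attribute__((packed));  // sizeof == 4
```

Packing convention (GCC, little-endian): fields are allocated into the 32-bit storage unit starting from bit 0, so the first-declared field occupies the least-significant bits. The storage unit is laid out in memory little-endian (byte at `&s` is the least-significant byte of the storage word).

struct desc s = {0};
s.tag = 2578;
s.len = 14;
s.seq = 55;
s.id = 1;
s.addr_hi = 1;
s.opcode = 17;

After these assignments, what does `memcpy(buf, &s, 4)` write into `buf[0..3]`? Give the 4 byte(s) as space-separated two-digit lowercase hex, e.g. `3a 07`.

12 ca ef 46

[0+:13] tag=2578 & 0x1fff = 0xa12; word=0x00000a12
[13+:4] len=14 & 0xf = 0xe; word=0x0001ca12
[17+:6] seq=55 & 0x3f = 0x37; word=0x006fca12
[23+:2] id=1 & 0x3 = 0x1; word=0x00efca12
[25+:1] addr_hi=1 & 0x1 = 0x1; word=0x02efca12
[26+:6] opcode=17 & 0x3f = 0x11; word=0x46efca12
word = 0x46efca12 → little-endian bytes:
  [0]=0x12  [1]=0xca  [2]=0xef  [3]=0x46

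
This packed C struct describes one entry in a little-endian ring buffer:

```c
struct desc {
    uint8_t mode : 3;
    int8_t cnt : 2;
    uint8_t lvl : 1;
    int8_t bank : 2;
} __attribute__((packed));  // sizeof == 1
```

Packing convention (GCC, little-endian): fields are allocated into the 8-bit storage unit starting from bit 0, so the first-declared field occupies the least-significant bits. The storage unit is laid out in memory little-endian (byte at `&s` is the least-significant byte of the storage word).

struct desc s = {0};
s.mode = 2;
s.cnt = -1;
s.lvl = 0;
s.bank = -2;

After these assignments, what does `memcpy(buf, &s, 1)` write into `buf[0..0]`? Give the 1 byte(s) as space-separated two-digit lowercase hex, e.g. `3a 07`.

9a

mode (3b) val=2 bits=0x2 at bit 0: 0x02
cnt (2b) val=-1 bits=0x3 at bit 3: 0x1a
lvl (1b) val=0 bits=0x0 at bit 5: 0x1a
bank (2b) val=-2 bits=0x2 at bit 6: 0x9a
word = 0x9a → little-endian bytes:
  [0]=0x9a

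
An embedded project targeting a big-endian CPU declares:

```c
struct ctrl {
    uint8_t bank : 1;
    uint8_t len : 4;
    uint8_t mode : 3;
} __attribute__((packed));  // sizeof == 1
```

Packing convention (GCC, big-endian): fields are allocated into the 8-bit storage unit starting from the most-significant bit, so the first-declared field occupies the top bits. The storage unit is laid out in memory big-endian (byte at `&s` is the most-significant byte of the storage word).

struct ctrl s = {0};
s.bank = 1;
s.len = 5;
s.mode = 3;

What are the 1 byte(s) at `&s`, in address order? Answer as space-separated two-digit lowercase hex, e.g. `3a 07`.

ab

bank:1 = 1 → 0x1 << 7 → word 0x80
len:4 = 5 → 0x5 << 3 → word 0xa8
mode:3 = 3 → 0x3 << 0 → word 0xab
word = 0xab → big-endian bytes:
  [0]=0xab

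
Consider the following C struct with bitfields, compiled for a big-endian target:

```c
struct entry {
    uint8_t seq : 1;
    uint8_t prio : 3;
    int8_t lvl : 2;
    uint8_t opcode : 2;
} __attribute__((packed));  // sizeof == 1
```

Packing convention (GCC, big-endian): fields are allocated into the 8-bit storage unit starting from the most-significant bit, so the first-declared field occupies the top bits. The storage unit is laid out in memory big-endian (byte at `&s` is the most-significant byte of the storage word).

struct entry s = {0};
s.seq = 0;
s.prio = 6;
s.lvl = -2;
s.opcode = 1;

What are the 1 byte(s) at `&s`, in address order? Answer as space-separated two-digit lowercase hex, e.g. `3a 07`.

69

[7+:1] seq=0 & 0x1 = 0x0; word=0x00
[4+:3] prio=6 & 0x7 = 0x6; word=0x60
[2+:2] lvl=-2 & 0x3 = 0x2; word=0x68
[0+:2] opcode=1 & 0x3 = 0x1; word=0x69
word = 0x69 → big-endian bytes:
  [0]=0x69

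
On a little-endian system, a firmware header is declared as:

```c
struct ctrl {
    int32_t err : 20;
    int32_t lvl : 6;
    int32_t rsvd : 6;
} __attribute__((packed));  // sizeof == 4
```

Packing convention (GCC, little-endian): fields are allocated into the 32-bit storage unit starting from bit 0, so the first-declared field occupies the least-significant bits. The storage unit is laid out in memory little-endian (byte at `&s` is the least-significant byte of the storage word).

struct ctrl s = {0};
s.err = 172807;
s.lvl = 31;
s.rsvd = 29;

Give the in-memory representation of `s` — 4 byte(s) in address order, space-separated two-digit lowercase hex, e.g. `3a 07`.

07 a3 f2 75

err (20b) val=172807 bits=0x2a307 at bit 0: 0x0002a307
lvl (6b) val=31 bits=0x1f at bit 20: 0x01f2a307
rsvd (6b) val=29 bits=0x1d at bit 26: 0x75f2a307
word = 0x75f2a307 → little-endian bytes:
  [0]=0x07  [1]=0xa3  [2]=0xf2  [3]=0x75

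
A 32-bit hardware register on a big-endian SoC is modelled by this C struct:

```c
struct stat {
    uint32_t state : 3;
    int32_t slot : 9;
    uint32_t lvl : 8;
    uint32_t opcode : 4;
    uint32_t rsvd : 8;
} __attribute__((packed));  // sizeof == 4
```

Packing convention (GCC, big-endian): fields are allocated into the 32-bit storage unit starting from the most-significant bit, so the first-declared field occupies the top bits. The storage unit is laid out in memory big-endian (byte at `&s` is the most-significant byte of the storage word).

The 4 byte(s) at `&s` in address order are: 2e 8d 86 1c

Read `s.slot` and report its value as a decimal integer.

232

[0]=0x2e [1]=0x8d [2]=0x86 [3]=0x1c (big-endian) → word 0x2e8d861c
state [29+:3] = (word>>29) & 0x7 = 1
slot [20+:9] = (word>>20) & 0x1ff = 232  ←
lvl [12+:8] = (word>>12) & 0xff = 216
opcode [8+:4] = (word>>8) & 0xf = 6
rsvd [0+:8] = (word>>0) & 0xff = 28
slot signed 9b, MSB=0: value = 232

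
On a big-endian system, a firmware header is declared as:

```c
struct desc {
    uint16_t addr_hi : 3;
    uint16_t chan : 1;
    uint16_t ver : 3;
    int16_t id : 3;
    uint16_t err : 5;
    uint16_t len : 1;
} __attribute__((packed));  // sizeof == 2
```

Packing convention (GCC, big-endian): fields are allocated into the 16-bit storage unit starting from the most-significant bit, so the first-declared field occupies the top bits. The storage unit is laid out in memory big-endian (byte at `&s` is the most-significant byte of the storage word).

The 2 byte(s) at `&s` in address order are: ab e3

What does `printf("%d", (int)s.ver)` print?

5

[0]=0xab [1]=0xe3 (big-endian) → word 0xabe3
addr_hi [13+:3] = (word>>13) & 0x7 = 5
chan [12+:1] = (word>>12) & 0x1 = 0
ver [9+:3] = (word>>9) & 0x7 = 5  ←
id [6+:3] = (word>>6) & 0x7 = 7
err [1+:5] = (word>>1) & 0x1f = 17
len [0+:1] = (word>>0) & 0x1 = 1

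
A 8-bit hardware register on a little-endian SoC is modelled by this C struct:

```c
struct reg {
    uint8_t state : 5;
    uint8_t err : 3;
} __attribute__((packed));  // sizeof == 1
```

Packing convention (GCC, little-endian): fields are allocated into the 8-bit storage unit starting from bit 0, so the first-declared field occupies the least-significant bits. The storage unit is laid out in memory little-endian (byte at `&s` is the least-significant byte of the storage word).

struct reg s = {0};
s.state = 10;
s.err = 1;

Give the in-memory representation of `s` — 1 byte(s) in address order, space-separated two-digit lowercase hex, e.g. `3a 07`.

state:5 = 10 → 0xa << 0 → word 0x0a
err:3 = 1 → 0x1 << 5 → word 0x2a
word = 0x2a → little-endian bytes:
  [0]=0x2a

2a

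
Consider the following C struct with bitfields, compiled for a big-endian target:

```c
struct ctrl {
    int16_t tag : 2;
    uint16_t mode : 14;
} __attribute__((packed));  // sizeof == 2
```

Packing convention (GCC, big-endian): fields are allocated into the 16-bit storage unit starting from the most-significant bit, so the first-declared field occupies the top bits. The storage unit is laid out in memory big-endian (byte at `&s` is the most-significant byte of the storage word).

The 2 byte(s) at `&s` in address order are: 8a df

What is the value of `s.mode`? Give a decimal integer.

2783

[0]=0x8a [1]=0xdf (big-endian) → word 0x8adf
tag [14+:2] = (word>>14) & 0x3 = 2
mode [0+:14] = (word>>0) & 0x3fff = 2783  ←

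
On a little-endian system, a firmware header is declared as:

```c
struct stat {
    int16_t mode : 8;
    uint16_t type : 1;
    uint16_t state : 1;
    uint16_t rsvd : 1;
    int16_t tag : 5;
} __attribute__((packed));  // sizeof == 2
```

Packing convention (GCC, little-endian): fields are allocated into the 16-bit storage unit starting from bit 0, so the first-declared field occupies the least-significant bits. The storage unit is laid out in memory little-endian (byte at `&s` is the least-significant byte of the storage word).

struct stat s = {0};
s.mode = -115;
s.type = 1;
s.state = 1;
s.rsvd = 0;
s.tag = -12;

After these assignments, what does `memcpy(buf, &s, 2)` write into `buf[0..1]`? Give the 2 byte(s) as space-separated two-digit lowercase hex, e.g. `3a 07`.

8d a3

mode (8b) val=-115 bits=0x8d at bit 0: 0x008d
type (1b) val=1 bits=0x1 at bit 8: 0x018d
state (1b) val=1 bits=0x1 at bit 9: 0x038d
rsvd (1b) val=0 bits=0x0 at bit 10: 0x038d
tag (5b) val=-12 bits=0x14 at bit 11: 0xa38d
word = 0xa38d → little-endian bytes:
  [0]=0x8d  [1]=0xa3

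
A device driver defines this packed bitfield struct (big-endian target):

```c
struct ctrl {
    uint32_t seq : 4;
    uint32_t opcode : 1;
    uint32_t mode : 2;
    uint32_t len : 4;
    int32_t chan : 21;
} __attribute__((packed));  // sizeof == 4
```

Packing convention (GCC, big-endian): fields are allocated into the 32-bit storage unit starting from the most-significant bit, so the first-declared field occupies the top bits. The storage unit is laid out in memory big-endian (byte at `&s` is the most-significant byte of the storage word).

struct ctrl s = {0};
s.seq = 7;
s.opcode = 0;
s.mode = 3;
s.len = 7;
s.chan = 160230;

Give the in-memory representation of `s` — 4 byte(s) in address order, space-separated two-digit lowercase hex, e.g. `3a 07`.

seq:4 = 7 → 0x7 << 28 → word 0x70000000
opcode:1 = 0 → 0x0 << 27 → word 0x70000000
mode:2 = 3 → 0x3 << 25 → word 0x76000000
len:4 = 7 → 0x7 << 21 → word 0x76e00000
chan:21 = 160230 → 0x271e6 << 0 → word 0x76e271e6
word = 0x76e271e6 → big-endian bytes:
  [0]=0x76  [1]=0xe2  [2]=0x71  [3]=0xe6

76 e2 71 e6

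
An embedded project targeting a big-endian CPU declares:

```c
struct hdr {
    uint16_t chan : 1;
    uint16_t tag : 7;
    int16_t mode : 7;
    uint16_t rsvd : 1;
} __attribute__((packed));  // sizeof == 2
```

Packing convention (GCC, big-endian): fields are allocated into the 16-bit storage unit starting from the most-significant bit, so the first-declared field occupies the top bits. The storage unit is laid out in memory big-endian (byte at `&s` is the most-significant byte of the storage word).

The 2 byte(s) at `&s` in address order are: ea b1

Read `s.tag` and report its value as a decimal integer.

[0]=0xea [1]=0xb1 (big-endian) → word 0xeab1
chan:1 @ bit 15 → (0xeab1>>15)&0x1 = 0x1
tag:7 @ bit 8 → (0xeab1>>8)&0x7f = 0x6a  ←
mode:7 @ bit 1 → (0xeab1>>1)&0x7f = 0x58
rsvd:1 @ bit 0 → (0xeab1>>0)&0x1 = 0x1

106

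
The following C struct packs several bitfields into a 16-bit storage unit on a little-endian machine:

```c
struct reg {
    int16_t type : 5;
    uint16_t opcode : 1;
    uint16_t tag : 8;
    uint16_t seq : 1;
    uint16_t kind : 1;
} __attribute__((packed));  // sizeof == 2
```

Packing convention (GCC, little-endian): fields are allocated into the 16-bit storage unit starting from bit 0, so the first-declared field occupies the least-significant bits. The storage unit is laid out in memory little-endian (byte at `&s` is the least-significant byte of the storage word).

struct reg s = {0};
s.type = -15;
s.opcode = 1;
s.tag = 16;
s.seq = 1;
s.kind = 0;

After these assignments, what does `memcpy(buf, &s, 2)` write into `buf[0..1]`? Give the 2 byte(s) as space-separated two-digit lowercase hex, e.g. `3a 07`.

type (5b) val=-15 bits=0x11 at bit 0: 0x0011
opcode (1b) val=1 bits=0x1 at bit 5: 0x0031
tag (8b) val=16 bits=0x10 at bit 6: 0x0431
seq (1b) val=1 bits=0x1 at bit 14: 0x4431
kind (1b) val=0 bits=0x0 at bit 15: 0x4431
word = 0x4431 → little-endian bytes:
  [0]=0x31  [1]=0x44

31 44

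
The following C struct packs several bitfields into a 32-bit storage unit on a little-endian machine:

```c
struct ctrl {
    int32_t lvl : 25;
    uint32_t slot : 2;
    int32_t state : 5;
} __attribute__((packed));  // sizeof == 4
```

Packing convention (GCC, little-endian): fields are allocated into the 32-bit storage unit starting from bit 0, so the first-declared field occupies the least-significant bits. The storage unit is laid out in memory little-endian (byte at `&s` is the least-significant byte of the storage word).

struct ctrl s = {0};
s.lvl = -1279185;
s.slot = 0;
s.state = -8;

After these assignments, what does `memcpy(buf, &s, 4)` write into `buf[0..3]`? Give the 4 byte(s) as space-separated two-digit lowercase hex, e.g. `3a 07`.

lvl (25b) val=-1279185 bits=0x1ec7b2f at bit 0: 0x01ec7b2f
slot (2b) val=0 bits=0x0 at bit 25: 0x01ec7b2f
state (5b) val=-8 bits=0x18 at bit 27: 0xc1ec7b2f
word = 0xc1ec7b2f → little-endian bytes:
  [0]=0x2f  [1]=0x7b  [2]=0xec  [3]=0xc1

2f 7b ec c1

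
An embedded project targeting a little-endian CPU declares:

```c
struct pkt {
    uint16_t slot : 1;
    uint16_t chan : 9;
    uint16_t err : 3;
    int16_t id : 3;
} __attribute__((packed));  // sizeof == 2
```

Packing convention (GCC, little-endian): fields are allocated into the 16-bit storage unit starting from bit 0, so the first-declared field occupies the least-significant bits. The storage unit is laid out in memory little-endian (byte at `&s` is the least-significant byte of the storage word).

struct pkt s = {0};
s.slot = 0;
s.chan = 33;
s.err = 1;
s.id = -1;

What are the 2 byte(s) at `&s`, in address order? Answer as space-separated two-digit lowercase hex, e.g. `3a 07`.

42 e4

slot:1 = 0 → 0x0 << 0 → word 0x0000
chan:9 = 33 → 0x21 << 1 → word 0x0042
err:3 = 1 → 0x1 << 10 → word 0x0442
id:3 = -1 → 0x7 << 13 → word 0xe442
word = 0xe442 → little-endian bytes:
  [0]=0x42  [1]=0xe4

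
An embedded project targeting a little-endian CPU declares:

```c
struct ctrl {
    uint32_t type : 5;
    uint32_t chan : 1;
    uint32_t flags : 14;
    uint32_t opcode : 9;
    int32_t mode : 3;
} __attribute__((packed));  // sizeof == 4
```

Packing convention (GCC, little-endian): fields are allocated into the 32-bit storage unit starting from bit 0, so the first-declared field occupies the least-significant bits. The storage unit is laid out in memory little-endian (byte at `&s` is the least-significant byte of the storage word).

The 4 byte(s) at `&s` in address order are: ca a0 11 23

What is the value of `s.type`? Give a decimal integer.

10

[0]=0xca [1]=0xa0 [2]=0x11 [3]=0x23 (little-endian) → word 0x2311a0ca
type:5 @ bit 0 → (0x2311a0ca>>0)&0x1f = 0xa  ←
chan:1 @ bit 5 → (0x2311a0ca>>5)&0x1 = 0x0
flags:14 @ bit 6 → (0x2311a0ca>>6)&0x3fff = 0x683
opcode:9 @ bit 20 → (0x2311a0ca>>20)&0x1ff = 0x31
mode:3 @ bit 29 → (0x2311a0ca>>29)&0x7 = 0x1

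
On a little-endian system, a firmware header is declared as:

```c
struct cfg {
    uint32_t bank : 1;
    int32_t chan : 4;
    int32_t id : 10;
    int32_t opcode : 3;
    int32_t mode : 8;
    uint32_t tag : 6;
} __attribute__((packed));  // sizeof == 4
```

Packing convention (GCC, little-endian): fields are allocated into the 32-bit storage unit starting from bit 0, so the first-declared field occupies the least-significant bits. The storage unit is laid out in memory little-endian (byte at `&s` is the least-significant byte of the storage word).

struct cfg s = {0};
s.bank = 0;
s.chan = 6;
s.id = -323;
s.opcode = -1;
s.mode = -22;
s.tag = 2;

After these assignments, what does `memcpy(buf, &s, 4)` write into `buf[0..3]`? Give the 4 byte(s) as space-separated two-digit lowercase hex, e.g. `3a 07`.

bank:1 = 0 → 0x0 << 0 → word 0x00000000
chan:4 = 6 → 0x6 << 1 → word 0x0000000c
id:10 = -323 → 0x2bd << 5 → word 0x000057ac
opcode:3 = -1 → 0x7 << 15 → word 0x0003d7ac
mode:8 = -22 → 0xea << 18 → word 0x03abd7ac
tag:6 = 2 → 0x2 << 26 → word 0x0babd7ac
word = 0x0babd7ac → little-endian bytes:
  [0]=0xac  [1]=0xd7  [2]=0xab  [3]=0x0b

ac d7 ab 0b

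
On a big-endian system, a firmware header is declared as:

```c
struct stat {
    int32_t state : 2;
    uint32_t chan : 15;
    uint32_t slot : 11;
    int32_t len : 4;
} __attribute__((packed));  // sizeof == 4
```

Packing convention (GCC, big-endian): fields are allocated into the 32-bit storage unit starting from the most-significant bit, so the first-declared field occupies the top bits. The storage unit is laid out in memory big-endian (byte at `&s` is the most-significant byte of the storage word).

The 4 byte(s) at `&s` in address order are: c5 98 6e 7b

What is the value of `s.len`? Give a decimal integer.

[0]=0xc5 [1]=0x98 [2]=0x6e [3]=0x7b (big-endian) → word 0xc5986e7b
state:2 @ bit 30 → (0xc5986e7b>>30)&0x3 = 0x3
chan:15 @ bit 15 → (0xc5986e7b>>15)&0x7fff = 0xb30
slot:11 @ bit 4 → (0xc5986e7b>>4)&0x7ff = 0x6e7
len:4 @ bit 0 → (0xc5986e7b>>0)&0xf = 0xb  ←
len signed 4b, MSB=1: 11 - 16 = -5

-5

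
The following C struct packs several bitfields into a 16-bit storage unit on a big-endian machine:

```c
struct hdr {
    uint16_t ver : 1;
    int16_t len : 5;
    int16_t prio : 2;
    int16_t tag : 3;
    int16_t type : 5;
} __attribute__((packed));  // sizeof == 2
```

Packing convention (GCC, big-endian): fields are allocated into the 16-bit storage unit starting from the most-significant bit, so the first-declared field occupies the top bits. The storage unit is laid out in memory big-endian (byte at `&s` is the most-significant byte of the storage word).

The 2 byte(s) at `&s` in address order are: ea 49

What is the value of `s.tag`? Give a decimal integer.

[0]=0xea [1]=0x49 (big-endian) → word 0xea49
ver [15+:1] = (word>>15) & 0x1 = 1
len [10+:5] = (word>>10) & 0x1f = 26
prio [8+:2] = (word>>8) & 0x3 = 2
tag [5+:3] = (word>>5) & 0x7 = 2  ←
type [0+:5] = (word>>0) & 0x1f = 9
tag signed 3b, MSB=0: value = 2

2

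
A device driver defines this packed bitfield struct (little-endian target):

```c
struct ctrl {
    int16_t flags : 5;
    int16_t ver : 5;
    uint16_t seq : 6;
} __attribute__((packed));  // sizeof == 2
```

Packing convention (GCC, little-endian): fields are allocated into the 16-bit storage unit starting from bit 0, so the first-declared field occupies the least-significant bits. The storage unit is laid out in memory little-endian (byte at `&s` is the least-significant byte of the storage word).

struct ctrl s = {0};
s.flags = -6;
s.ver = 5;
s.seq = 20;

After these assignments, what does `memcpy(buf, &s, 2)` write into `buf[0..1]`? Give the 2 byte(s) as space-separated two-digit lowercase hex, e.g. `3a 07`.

flags (5b) val=-6 bits=0x1a at bit 0: 0x001a
ver (5b) val=5 bits=0x5 at bit 5: 0x00ba
seq (6b) val=20 bits=0x14 at bit 10: 0x50ba
word = 0x50ba → little-endian bytes:
  [0]=0xba  [1]=0x50

ba 50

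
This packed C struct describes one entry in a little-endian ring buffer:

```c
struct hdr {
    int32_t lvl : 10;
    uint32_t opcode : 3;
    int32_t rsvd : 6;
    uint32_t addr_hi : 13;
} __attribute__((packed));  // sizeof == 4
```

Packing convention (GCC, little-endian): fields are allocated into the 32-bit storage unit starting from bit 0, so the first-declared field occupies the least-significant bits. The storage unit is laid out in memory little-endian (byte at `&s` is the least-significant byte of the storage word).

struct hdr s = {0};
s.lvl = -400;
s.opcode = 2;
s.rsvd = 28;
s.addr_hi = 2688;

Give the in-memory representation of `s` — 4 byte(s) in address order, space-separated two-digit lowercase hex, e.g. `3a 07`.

70 8a 03 54

lvl (10b) val=-400 bits=0x270 at bit 0: 0x00000270
opcode (3b) val=2 bits=0x2 at bit 10: 0x00000a70
rsvd (6b) val=28 bits=0x1c at bit 13: 0x00038a70
addr_hi (13b) val=2688 bits=0xa80 at bit 19: 0x54038a70
word = 0x54038a70 → little-endian bytes:
  [0]=0x70  [1]=0x8a  [2]=0x03  [3]=0x54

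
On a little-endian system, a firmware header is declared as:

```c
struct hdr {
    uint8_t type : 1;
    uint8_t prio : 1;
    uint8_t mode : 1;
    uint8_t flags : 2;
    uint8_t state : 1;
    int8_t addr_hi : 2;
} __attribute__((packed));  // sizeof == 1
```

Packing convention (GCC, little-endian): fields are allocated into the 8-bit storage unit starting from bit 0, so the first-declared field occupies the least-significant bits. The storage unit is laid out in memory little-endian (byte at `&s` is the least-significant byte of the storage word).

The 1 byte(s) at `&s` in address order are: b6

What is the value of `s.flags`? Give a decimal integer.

[0]=0xb6 (little-endian) → word 0xb6
type [0+:1] = (word>>0) & 0x1 = 0
prio [1+:1] = (word>>1) & 0x1 = 1
mode [2+:1] = (word>>2) & 0x1 = 1
flags [3+:2] = (word>>3) & 0x3 = 2  ←
state [5+:1] = (word>>5) & 0x1 = 1
addr_hi [6+:2] = (word>>6) & 0x3 = 2

2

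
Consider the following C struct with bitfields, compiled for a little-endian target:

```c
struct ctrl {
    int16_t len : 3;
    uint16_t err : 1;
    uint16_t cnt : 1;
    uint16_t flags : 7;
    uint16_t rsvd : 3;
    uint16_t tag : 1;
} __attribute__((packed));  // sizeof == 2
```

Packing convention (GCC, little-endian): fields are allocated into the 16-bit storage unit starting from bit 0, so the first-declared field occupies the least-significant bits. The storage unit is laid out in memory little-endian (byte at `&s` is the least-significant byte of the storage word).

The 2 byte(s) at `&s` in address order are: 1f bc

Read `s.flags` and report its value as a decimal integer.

96

[0]=0x1f [1]=0xbc (little-endian) → word 0xbc1f
len [0+:3] = (word>>0) & 0x7 = 7
err [3+:1] = (word>>3) & 0x1 = 1
cnt [4+:1] = (word>>4) & 0x1 = 1
flags [5+:7] = (word>>5) & 0x7f = 96  ←
rsvd [12+:3] = (word>>12) & 0x7 = 3
tag [15+:1] = (word>>15) & 0x1 = 1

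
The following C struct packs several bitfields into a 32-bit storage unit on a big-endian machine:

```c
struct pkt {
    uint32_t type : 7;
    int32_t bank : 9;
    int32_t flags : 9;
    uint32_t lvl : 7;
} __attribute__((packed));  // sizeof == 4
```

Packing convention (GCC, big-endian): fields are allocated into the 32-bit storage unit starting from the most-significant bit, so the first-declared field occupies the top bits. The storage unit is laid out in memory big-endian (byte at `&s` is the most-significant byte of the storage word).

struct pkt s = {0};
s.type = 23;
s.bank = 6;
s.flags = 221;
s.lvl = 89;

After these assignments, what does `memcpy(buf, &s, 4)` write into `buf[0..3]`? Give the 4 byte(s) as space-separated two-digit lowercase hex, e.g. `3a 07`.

2e 06 6e d9

type:7 = 23 → 0x17 << 25 → word 0x2e000000
bank:9 = 6 → 0x6 << 16 → word 0x2e060000
flags:9 = 221 → 0xdd << 7 → word 0x2e066e80
lvl:7 = 89 → 0x59 << 0 → word 0x2e066ed9
word = 0x2e066ed9 → big-endian bytes:
  [0]=0x2e  [1]=0x06  [2]=0x6e  [3]=0xd9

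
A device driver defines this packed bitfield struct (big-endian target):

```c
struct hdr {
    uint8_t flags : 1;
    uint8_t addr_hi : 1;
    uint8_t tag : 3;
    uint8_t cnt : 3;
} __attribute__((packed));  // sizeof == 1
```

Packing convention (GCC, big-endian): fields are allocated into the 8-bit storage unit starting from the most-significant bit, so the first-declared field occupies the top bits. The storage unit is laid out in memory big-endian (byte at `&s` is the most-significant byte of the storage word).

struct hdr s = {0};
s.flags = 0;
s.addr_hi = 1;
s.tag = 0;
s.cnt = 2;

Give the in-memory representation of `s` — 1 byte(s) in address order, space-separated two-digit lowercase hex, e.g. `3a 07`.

flags:1 = 0 → 0x0 << 7 → word 0x00
addr_hi:1 = 1 → 0x1 << 6 → word 0x40
tag:3 = 0 → 0x0 << 3 → word 0x40
cnt:3 = 2 → 0x2 << 0 → word 0x42
word = 0x42 → big-endian bytes:
  [0]=0x42

42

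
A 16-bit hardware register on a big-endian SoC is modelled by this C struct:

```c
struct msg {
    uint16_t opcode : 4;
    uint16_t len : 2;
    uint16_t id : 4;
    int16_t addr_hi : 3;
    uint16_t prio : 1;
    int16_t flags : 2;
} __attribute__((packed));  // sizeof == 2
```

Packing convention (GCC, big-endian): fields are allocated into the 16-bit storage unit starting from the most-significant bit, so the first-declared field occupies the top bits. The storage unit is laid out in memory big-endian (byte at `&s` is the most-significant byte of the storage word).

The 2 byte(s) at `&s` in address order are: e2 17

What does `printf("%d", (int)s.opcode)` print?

14

[0]=0xe2 [1]=0x17 (big-endian) → word 0xe217
opcode [12+:4] = (word>>12) & 0xf = 14  ←
len [10+:2] = (word>>10) & 0x3 = 0
id [6+:4] = (word>>6) & 0xf = 8
addr_hi [3+:3] = (word>>3) & 0x7 = 2
prio [2+:1] = (word>>2) & 0x1 = 1
flags [0+:2] = (word>>0) & 0x3 = 3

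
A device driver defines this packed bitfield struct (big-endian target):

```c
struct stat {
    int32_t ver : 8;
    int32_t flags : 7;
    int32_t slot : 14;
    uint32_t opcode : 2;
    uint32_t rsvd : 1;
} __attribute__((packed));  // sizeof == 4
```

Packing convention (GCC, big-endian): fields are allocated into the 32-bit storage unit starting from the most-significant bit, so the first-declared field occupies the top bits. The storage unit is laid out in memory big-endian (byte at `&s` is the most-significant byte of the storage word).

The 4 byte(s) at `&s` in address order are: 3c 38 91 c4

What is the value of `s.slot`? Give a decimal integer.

4664

[0]=0x3c [1]=0x38 [2]=0x91 [3]=0xc4 (big-endian) → word 0x3c3891c4
ver [24+:8] = (word>>24) & 0xff = 60
flags [17+:7] = (word>>17) & 0x7f = 28
slot [3+:14] = (word>>3) & 0x3fff = 4664  ←
opcode [1+:2] = (word>>1) & 0x3 = 2
rsvd [0+:1] = (word>>0) & 0x1 = 0
slot signed 14b, MSB=0: value = 4664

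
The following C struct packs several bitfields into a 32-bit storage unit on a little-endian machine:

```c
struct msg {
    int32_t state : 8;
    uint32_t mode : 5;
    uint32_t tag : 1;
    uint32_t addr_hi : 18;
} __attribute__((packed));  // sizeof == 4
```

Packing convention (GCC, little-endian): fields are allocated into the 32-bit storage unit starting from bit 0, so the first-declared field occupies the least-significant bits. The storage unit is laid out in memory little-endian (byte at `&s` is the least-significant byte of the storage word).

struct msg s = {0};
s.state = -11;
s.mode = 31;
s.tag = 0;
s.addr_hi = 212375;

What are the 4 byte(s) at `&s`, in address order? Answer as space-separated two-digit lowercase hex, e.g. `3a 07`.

f5 df 65 cf

state (8b) val=-11 bits=0xf5 at bit 0: 0x000000f5
mode (5b) val=31 bits=0x1f at bit 8: 0x00001ff5
tag (1b) val=0 bits=0x0 at bit 13: 0x00001ff5
addr_hi (18b) val=212375 bits=0x33d97 at bit 14: 0xcf65dff5
word = 0xcf65dff5 → little-endian bytes:
  [0]=0xf5  [1]=0xdf  [2]=0x65  [3]=0xcf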